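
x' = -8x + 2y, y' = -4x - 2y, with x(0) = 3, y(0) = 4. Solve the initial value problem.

x(t) = e^(-4t) + 2e^(-6t), y(t) = 2e^(-4t) + 2e^(-6t)

Coefficient matrix A = [[-8, 2], [-4, -2]].
Characteristic polynomial det(A - λI) = λ^2 + 10λ + 24 = 0.
Eigenvalues λ = -4, -6.
For λ=-4: (A-λI) row 1 is [-4, 2], so an eigenvector is (-1, -2).
For λ=-6: (A-λI) row 1 is [-2, 2], so an eigenvector is (-1, -1).
General solution: c_1e^(-4t)(-1,-2) + c_2e^(-6t)(-1,-1).
Applying x(0)=3, y(0)=4 gives c_1=-1, c_2=-2.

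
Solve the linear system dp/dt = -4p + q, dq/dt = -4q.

Coefficient matrix A = [[-4, 1], [0, -4]].
Characteristic polynomial det(A - λI) = λ^2 + 8λ + 16 = 0.
Single eigenvalue λ = -4 with algebraic multiplicity 2.
Eigenvector v = (1,0); generalized eigenvector w with (A-λI)w=v is (-2,1).
General solution: e^(-4t)[c_1·v + c_2·(t·v + w)].

p(t) = c_1e^(-4t) + c_2te^(-4t) - 2c_2e^(-4t), q(t) = c_2e^(-4t)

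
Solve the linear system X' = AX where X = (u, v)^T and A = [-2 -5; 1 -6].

Coefficient matrix A = [[-2, -5], [1, -6]].
Characteristic polynomial det(A - λI) = λ^2 + 8λ + 17 = 0.
Eigenvalues λ = -4 ± i (complex conjugate pair).
For λ=-4+i: an eigenvector is (1,0) - i(2,1) = (1 - 2i, 0 - i).
A real fundamental pair from Re and Im of e^((-4+i)t)v: X_1 = e^(-4t)(cos(t)·(1,0) + sin(t)·(2,1)), X_2 = e^(-4t)(sin(t)·(1,0) - cos(t)·(2,1)).
General solution: C_1X_1 + C_2X_2.

u(t) = 2C_1e^(-4t)sin(t) + C_1e^(-4t)cos(t) + C_2e^(-4t)sin(t) - 2C_2e^(-4t)cos(t), v(t) = C_1e^(-4t)sin(t) - C_2e^(-4t)cos(t)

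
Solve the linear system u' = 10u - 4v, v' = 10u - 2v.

u(t) = K_1e^(4t)sin(2t) + K_1e^(4t)cos(2t) + K_2e^(4t)sin(2t) - K_2e^(4t)cos(2t), v(t) = 2K_1e^(4t)sin(2t) + K_1e^(4t)cos(2t) + K_2e^(4t)sin(2t) - 2K_2e^(4t)cos(2t)

Coefficient matrix A = [[10, -4], [10, -2]].
Characteristic polynomial det(A - λI) = λ^2 - 8λ + 20 = 0.
Eigenvalues λ = 4 ± 2i (complex conjugate pair).
For λ=4+2i: an eigenvector is (1,1) - i(1,2) = (1 - i, 1 - 2i).
A real fundamental pair from Re and Im of e^((4+2i)t)v: X_1 = e^(4t)(cos(2t)·(1,1) + sin(2t)·(1,2)), X_2 = e^(4t)(sin(2t)·(1,1) - cos(2t)·(1,2)).
General solution: K_1X_1 + K_2X_2.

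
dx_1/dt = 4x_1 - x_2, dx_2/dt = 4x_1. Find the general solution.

Coefficient matrix A = [[4, -1], [4, 0]].
Characteristic polynomial det(A - λI) = λ^2 - 4λ + 4 = 0.
Single eigenvalue λ = 2 with algebraic multiplicity 2.
Eigenvector v = (1,2); generalized eigenvector w with (A-λI)w=v is (0,-1).
General solution: e^(2t)[c_1·v + c_2·(t·v + w)].

x_1(t) = c_1e^(2t) + c_2te^(2t), x_2(t) = 2c_1e^(2t) + 2c_2te^(2t) - c_2e^(2t)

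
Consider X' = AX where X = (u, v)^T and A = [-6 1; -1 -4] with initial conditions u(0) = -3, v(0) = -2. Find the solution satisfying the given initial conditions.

u(t) = te^(-5t) - 3e^(-5t), v(t) = te^(-5t) - 2e^(-5t)

Coefficient matrix A = [[-6, 1], [-1, -4]].
Characteristic polynomial det(A - λI) = λ^2 + 10λ + 25 = 0.
Single eigenvalue λ = -5 with algebraic multiplicity 2.
Eigenvector v = (-1,-1); generalized eigenvector w with (A-λI)w=v is (2,1).
General solution: e^(-5t)[K_1·v + K_2·(t·v + w)].
Applying u(0)=-3, v(0)=-2 gives K_1=1, K_2=-1.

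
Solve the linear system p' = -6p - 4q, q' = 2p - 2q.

Coefficient matrix A = [[-6, -4], [2, -2]].
Characteristic polynomial det(A - λI) = λ^2 + 8λ + 20 = 0.
Eigenvalues λ = -4 ± 2i (complex conjugate pair).
For λ=-4+2i: an eigenvector is (-1,1) - i(-1,0) = (-1 + i, 1).
A real fundamental pair from Re and Im of e^((-4+2i)t)v: X_1 = e^(-4t)(cos(2t)·(-1,1) + sin(2t)·(-1,0)), X_2 = e^(-4t)(sin(2t)·(-1,1) - cos(2t)·(-1,0)).
General solution: K_1X_1 + K_2X_2.

p(t) = -K_1e^(-4t)sin(2t) - K_1e^(-4t)cos(2t) - K_2e^(-4t)sin(2t) + K_2e^(-4t)cos(2t), q(t) = K_1e^(-4t)cos(2t) + K_2e^(-4t)sin(2t)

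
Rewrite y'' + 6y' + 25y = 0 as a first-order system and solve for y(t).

Let x_1 = y, x_2 = y'. Then x_1' = x_2 and x_2' = -25x_1 - 6x_2.
A = [[0,1],[-25,-6]]; det(A-λI) = λ^2 + 6λ + 25.
Eigenvalues λ = -3 ± 4i.

y(t) = K_1e^(-3t)cos(4t) + K_2e^(-3t)sin(4t)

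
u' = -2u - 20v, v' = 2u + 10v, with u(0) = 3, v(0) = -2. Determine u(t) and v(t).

Coefficient matrix A = [[-2, -20], [2, 10]].
Characteristic polynomial det(A - λI) = λ^2 - 8λ + 20 = 0.
Eigenvalues λ = 4 ± 2i (complex conjugate pair).
For λ=4+2i: an eigenvector is (3,-1) - i(1,0) = (3 - i, -1).
A real fundamental pair from Re and Im of e^((4+2i)t)v: X_1 = e^(4t)(cos(2t)·(3,-1) + sin(2t)·(1,0)), X_2 = e^(4t)(sin(2t)·(3,-1) - cos(2t)·(1,0)).
General solution: c_1X_1 + c_2X_2.
Applying u(0)=3, v(0)=-2 gives c_1=2, c_2=3.

u(t) = 11e^(4t)sin(2t) + 3e^(4t)cos(2t), v(t) = -3e^(4t)sin(2t) - 2e^(4t)cos(2t)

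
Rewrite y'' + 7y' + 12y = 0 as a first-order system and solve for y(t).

Let x_1 = y, x_2 = y'. Then x_1' = x_2 and x_2' = -12x_1 - 7x_2.
A = [[0,1],[-12,-7]]; det(A-λI) = λ^2 + 7λ + 12.
Eigenvalues λ = -3, -4 with eigenvectors (1,-3), (1,-4).

y(t) = K_1e^(-3t) + K_2e^(-4t)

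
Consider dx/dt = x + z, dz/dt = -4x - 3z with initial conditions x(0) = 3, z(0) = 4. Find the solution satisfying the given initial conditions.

Coefficient matrix A = [[1, 1], [-4, -3]].
Characteristic polynomial det(A - λI) = λ^2 + 2λ + 1 = 0.
Single eigenvalue λ = -1 with algebraic multiplicity 2.
Eigenvector v = (1,-2); generalized eigenvector w with (A-λI)w=v is (-1,3).
General solution: e^(-t)[K_1·v + K_2·(t·v + w)].
Applying x(0)=3, z(0)=4 gives K_1=13, K_2=10.

x(t) = 10te^(-t) + 3e^(-t), z(t) = -20te^(-t) + 4e^(-t)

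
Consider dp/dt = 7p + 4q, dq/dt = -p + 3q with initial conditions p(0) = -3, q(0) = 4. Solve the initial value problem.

p(t) = 10te^(5t) - 3e^(5t), q(t) = -5te^(5t) + 4e^(5t)

Coefficient matrix A = [[7, 4], [-1, 3]].
Characteristic polynomial det(A - λI) = λ^2 - 10λ + 25 = 0.
Single eigenvalue λ = 5 with algebraic multiplicity 2.
Eigenvector v = (2,-1); generalized eigenvector w with (A-λI)w=v is (-1,1).
General solution: e^(5t)[C_1·v + C_2·(t·v + w)].
Applying p(0)=-3, q(0)=4 gives C_1=1, C_2=5.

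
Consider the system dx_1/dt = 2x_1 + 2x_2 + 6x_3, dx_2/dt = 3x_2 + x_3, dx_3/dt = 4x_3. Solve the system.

Coefficient matrix A = [[2, 2, 6], [0, 3, 1], [0, 0, 4]].
det(A - λI) = 0 gives eigenvalues λ = 2, 3, 4.
For λ=2: eigenvector (1,0,0).
For λ=3: eigenvector (2,1,0).
For λ=4: eigenvector (4,1,1).
General solution: K_1e^(2t)(1,0,0) + K_2e^(3t)(2,1,0) + K_3e^(4t)(4,1,1).

x_1(t) = K_1e^(2t) + 2K_2e^(3t) + 4K_3e^(4t), x_2(t) = K_2e^(3t) + K_3e^(4t), x_3(t) = K_3e^(4t)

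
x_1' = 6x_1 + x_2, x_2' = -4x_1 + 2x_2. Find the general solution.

x_1(t) = -c_1e^(4t) - c_2te^(4t) + c_2e^(4t), x_2(t) = 2c_1e^(4t) + 2c_2te^(4t) - 3c_2e^(4t)

Coefficient matrix A = [[6, 1], [-4, 2]].
Characteristic polynomial det(A - λI) = λ^2 - 8λ + 16 = 0.
Single eigenvalue λ = 4 with algebraic multiplicity 2.
Eigenvector v = (-1,2); generalized eigenvector w with (A-λI)w=v is (1,-3).
General solution: e^(4t)[c_1·v + c_2·(t·v + w)].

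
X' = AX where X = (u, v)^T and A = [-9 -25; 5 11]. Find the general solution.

u(t) = -C_1e^(t)sin(5t) - 2C_1e^(t)cos(5t) - 2C_2e^(t)sin(5t) + C_2e^(t)cos(5t), v(t) = C_1e^(t)cos(5t) + C_2e^(t)sin(5t)

Coefficient matrix A = [[-9, -25], [5, 11]].
Characteristic polynomial det(A - λI) = λ^2 - 2λ + 26 = 0.
Eigenvalues λ = 1 ± 5i (complex conjugate pair).
For λ=1+5i: an eigenvector is (-2,1) - i(-1,0) = (-2 + i, 1).
A real fundamental pair from Re and Im of e^((1+5i)t)v: X_1 = e^(t)(cos(5t)·(-2,1) + sin(5t)·(-1,0)), X_2 = e^(t)(sin(5t)·(-2,1) - cos(5t)·(-1,0)).
General solution: C_1X_1 + C_2X_2.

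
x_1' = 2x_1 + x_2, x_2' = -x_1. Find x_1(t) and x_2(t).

x_1(t) = K_1e^(t) + K_2te^(t) - K_2e^(t), x_2(t) = -K_1e^(t) - K_2te^(t) + 2K_2e^(t)

Coefficient matrix A = [[2, 1], [-1, 0]].
Characteristic polynomial det(A - λI) = λ^2 - 2λ + 1 = 0.
Single eigenvalue λ = 1 with algebraic multiplicity 2.
Eigenvector v = (1,-1); generalized eigenvector w with (A-λI)w=v is (-1,2).
General solution: e^(t)[K_1·v + K_2·(t·v + w)].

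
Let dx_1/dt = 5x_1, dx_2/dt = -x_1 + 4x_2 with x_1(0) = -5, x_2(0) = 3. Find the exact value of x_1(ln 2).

-160

A = [[5,0],[-1,4]]; eigenvalues λ = 5, 4.
Eigenvectors: (-1,1) for λ=5, (0,-1) for λ=4.
From the initial condition, c_1 = 5, c_2 = 2.
x_1(ln 2) = (5)(2^5)(-1) + (2)(2^4)(0) = -160.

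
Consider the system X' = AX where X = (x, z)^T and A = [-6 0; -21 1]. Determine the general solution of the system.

Coefficient matrix A = [[-6, 0], [-21, 1]].
Characteristic polynomial det(A - λI) = λ^2 + 5λ - 6 = 0.
Eigenvalues λ = -6, 1.
For λ=-6: (A-λI) row 2 is [-21, 7], so an eigenvector is (-1, -3).
For λ=1: (A-λI) row 1 is [-7, 0], so an eigenvector is (0, 1).
General solution: c_1e^(-6t)(-1,-3) + c_2e^(t)(0,1).

x(t) = -c_1e^(-6t), z(t) = -3c_1e^(-6t) + c_2e^(t)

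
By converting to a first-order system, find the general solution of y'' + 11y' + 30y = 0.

y(t) = K_1e^(-5t) + K_2e^(-6t)

Let x_1 = y, x_2 = y'. Then x_1' = x_2 and x_2' = -30x_1 - 11x_2.
A = [[0,1],[-30,-11]]; det(A-λI) = λ^2 + 11λ + 30.
Eigenvalues λ = -5, -6 with eigenvectors (1,-5), (1,-6).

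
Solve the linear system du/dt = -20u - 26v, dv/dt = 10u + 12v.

u(t) = 2c_1e^(-4t)sin(2t) + 3c_1e^(-4t)cos(2t) + 3c_2e^(-4t)sin(2t) - 2c_2e^(-4t)cos(2t), v(t) = -c_1e^(-4t)sin(2t) - 2c_1e^(-4t)cos(2t) - 2c_2e^(-4t)sin(2t) + c_2e^(-4t)cos(2t)

Coefficient matrix A = [[-20, -26], [10, 12]].
Characteristic polynomial det(A - λI) = λ^2 + 8λ + 20 = 0.
Eigenvalues λ = -4 ± 2i (complex conjugate pair).
For λ=-4+2i: an eigenvector is (3,-2) - i(2,-1) = (3 - 2i, -2 + i).
A real fundamental pair from Re and Im of e^((-4+2i)t)v: X_1 = e^(-4t)(cos(2t)·(3,-2) + sin(2t)·(2,-1)), X_2 = e^(-4t)(sin(2t)·(3,-2) - cos(2t)·(2,-1)).
General solution: c_1X_1 + c_2X_2.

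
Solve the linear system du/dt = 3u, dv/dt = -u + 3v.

Coefficient matrix A = [[3, 0], [-1, 3]].
Characteristic polynomial det(A - λI) = λ^2 - 6λ + 9 = 0.
Single eigenvalue λ = 3 with algebraic multiplicity 2.
Eigenvector v = (0,-1); generalized eigenvector w with (A-λI)w=v is (1,3).
General solution: e^(3t)[K_1·v + K_2·(t·v + w)].

u(t) = K_2e^(3t), v(t) = -K_1e^(3t) - K_2te^(3t) + 3K_2e^(3t)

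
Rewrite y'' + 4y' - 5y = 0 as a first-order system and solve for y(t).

y(t) = K_1e^(t) + K_2e^(-5t)

Let x_1 = y, x_2 = y'. Then x_1' = x_2 and x_2' = 5x_1 - 4x_2.
A = [[0,1],[5,-4]]; det(A-λI) = λ^2 + 4λ - 5.
Eigenvalues λ = 1, -5 with eigenvectors (1,1), (1,-5).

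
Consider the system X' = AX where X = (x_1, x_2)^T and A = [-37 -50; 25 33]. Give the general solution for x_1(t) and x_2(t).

Coefficient matrix A = [[-37, -50], [25, 33]].
Characteristic polynomial det(A - λI) = λ^2 + 4λ + 29 = 0.
Eigenvalues λ = -2 ± 5i (complex conjugate pair).
For λ=-2+5i: an eigenvector is (1,-1) - i(3,-2) = (1 - 3i, -1 + 2i).
A real fundamental pair from Re and Im of e^((-2+5i)t)v: X_1 = e^(-2t)(cos(5t)·(1,-1) + sin(5t)·(3,-2)), X_2 = e^(-2t)(sin(5t)·(1,-1) - cos(5t)·(3,-2)).
General solution: K_1X_1 + K_2X_2.

x_1(t) = 3K_1e^(-2t)sin(5t) + K_1e^(-2t)cos(5t) + K_2e^(-2t)sin(5t) - 3K_2e^(-2t)cos(5t), x_2(t) = -2K_1e^(-2t)sin(5t) - K_1e^(-2t)cos(5t) - K_2e^(-2t)sin(5t) + 2K_2e^(-2t)cos(5t)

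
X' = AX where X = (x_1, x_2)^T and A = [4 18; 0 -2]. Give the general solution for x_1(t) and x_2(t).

x_1(t) = K_1e^(4t) + 3K_2e^(-2t), x_2(t) = -K_2e^(-2t)

Coefficient matrix A = [[4, 18], [0, -2]].
Characteristic polynomial det(A - λI) = λ^2 - 2λ - 8 = 0.
Eigenvalues λ = 4, -2.
For λ=4: (A-λI) row 1 is [0, 18], so an eigenvector is (1, 0).
For λ=-2: (A-λI) row 1 is [6, 18], so an eigenvector is (3, -1).
General solution: K_1e^(4t)(1,0) + K_2e^(-2t)(3,-1).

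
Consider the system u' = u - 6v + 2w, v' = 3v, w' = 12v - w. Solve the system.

u(t) = -K_1e^(-t) + K_3e^(t), v(t) = K_2e^(3t), w(t) = K_1e^(-t) + 3K_2e^(3t)

Coefficient matrix A = [[1, -6, 2], [0, 3, 0], [0, 12, -1]].
det(A - λI) = 0 gives eigenvalues λ = -1, 3, 1.
For λ=-1: eigenvector (-1,0,1).
For λ=3: eigenvector (0,1,3).
For λ=1: eigenvector (1,0,0).
General solution: K_1e^(-t)(-1,0,1) + K_2e^(3t)(0,1,3) + K_3e^(t)(1,0,0).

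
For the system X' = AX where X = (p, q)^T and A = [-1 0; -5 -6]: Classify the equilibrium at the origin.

stable node

A = [[-1,0],[-5,-6]]; det(A-λI) = λ^2 + 7λ + 6.
λ = -6, -1: both negative.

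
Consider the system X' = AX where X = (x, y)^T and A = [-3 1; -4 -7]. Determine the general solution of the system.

Coefficient matrix A = [[-3, 1], [-4, -7]].
Characteristic polynomial det(A - λI) = λ^2 + 10λ + 25 = 0.
Single eigenvalue λ = -5 with algebraic multiplicity 2.
Eigenvector v = (-1,2); generalized eigenvector w with (A-λI)w=v is (0,-1).
General solution: e^(-5t)[c_1·v + c_2·(t·v + w)].

x(t) = -c_1e^(-5t) - c_2te^(-5t), y(t) = 2c_1e^(-5t) + 2c_2te^(-5t) - c_2e^(-5t)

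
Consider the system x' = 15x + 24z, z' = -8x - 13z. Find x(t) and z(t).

Coefficient matrix A = [[15, 24], [-8, -13]].
Characteristic polynomial det(A - λI) = λ^2 - 2λ - 3 = 0.
Eigenvalues λ = 3, -1.
For λ=3: (A-λI) row 1 is [12, 24], so an eigenvector is (2, -1).
For λ=-1: (A-λI) row 1 is [16, 24], so an eigenvector is (3, -2).
General solution: K_1e^(3t)(2,-1) + K_2e^(-t)(3,-2).

x(t) = 2K_1e^(3t) + 3K_2e^(-t), z(t) = -K_1e^(3t) - 2K_2e^(-t)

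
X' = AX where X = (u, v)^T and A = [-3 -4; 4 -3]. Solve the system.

u(t) = C_1e^(-3t)sin(4t) - C_2e^(-3t)cos(4t), v(t) = -C_1e^(-3t)cos(4t) - C_2e^(-3t)sin(4t)

Coefficient matrix A = [[-3, -4], [4, -3]].
Characteristic polynomial det(A - λI) = λ^2 + 6λ + 25 = 0.
Eigenvalues λ = -3 ± 4i (complex conjugate pair).
For λ=-3+4i: an eigenvector is (0,-1) - i(1,0) = (0 - i, -1).
A real fundamental pair from Re and Im of e^((-3+4i)t)v: X_1 = e^(-3t)(cos(4t)·(0,-1) + sin(4t)·(1,0)), X_2 = e^(-3t)(sin(4t)·(0,-1) - cos(4t)·(1,0)).
General solution: C_1X_1 + C_2X_2.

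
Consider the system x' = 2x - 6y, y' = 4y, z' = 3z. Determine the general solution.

Coefficient matrix A = [[2, -6, 0], [0, 4, 0], [0, 0, 3]].
det(A - λI) = 0 gives eigenvalues λ = 2, 4, 3.
For λ=2: eigenvector (1,0,0).
For λ=4: eigenvector (-3,1,0).
For λ=3: eigenvector (0,0,1).
General solution: C_1e^(2t)(1,0,0) + C_2e^(4t)(-3,1,0) + C_3e^(3t)(0,0,1).

x(t) = C_1e^(2t) - 3C_2e^(4t), y(t) = C_2e^(4t), z(t) = C_3e^(3t)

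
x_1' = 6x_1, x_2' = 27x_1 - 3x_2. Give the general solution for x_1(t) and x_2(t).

x_1(t) = C_2e^(6t), x_2(t) = C_1e^(-3t) + 3C_2e^(6t)

Coefficient matrix A = [[6, 0], [27, -3]].
Characteristic polynomial det(A - λI) = λ^2 - 3λ - 18 = 0.
Eigenvalues λ = -3, 6.
For λ=-3: (A-λI) row 1 is [9, 0], so an eigenvector is (0, 1).
For λ=6: (A-λI) row 2 is [27, -9], so an eigenvector is (1, 3).
General solution: C_1e^(-3t)(0,1) + C_2e^(6t)(1,3).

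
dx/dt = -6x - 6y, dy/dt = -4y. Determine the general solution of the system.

Coefficient matrix A = [[-6, -6], [0, -4]].
Characteristic polynomial det(A - λI) = λ^2 + 10λ + 24 = 0.
Eigenvalues λ = -4, -6.
For λ=-4: (A-λI) row 1 is [-2, -6], so an eigenvector is (3, -1).
For λ=-6: (A-λI) row 1 is [0, -6], so an eigenvector is (-1, 0).
General solution: c_1e^(-4t)(3,-1) + c_2e^(-6t)(-1,0).

x(t) = 3c_1e^(-4t) - c_2e^(-6t), y(t) = -c_1e^(-4t)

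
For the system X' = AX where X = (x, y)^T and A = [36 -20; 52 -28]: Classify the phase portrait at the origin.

unstable spiral

A = [[36,-20],[52,-28]]; det(A-λI) = λ^2 - 8λ + 32.
λ = 4 ± 4i: positive real part.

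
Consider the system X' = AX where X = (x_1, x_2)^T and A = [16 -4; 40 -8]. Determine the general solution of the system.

Coefficient matrix A = [[16, -4], [40, -8]].
Characteristic polynomial det(A - λI) = λ^2 - 8λ + 32 = 0.
Eigenvalues λ = 4 ± 4i (complex conjugate pair).
For λ=4+4i: an eigenvector is (1,3) - i(0,1) = (1, 3 - i).
A real fundamental pair from Re and Im of e^((4+4i)t)v: X_1 = e^(4t)(cos(4t)·(1,3) + sin(4t)·(0,1)), X_2 = e^(4t)(sin(4t)·(1,3) - cos(4t)·(0,1)).
General solution: C_1X_1 + C_2X_2.

x_1(t) = C_1e^(4t)cos(4t) + C_2e^(4t)sin(4t), x_2(t) = C_1e^(4t)sin(4t) + 3C_1e^(4t)cos(4t) + 3C_2e^(4t)sin(4t) - C_2e^(4t)cos(4t)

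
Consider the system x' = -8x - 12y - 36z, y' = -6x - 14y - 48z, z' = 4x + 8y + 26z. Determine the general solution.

Coefficient matrix A = [[-8, -12, -36], [-6, -14, -48], [4, 8, 26]].
det(A - λI) = 0 gives eigenvalues λ = 2, -2, 4.
For λ=2: eigenvector (0,-3,1).
For λ=-2: eigenvector (2,-1,0).
For λ=4: eigenvector (1,5,-2).
General solution: c_1e^(2t)(0,-3,1) + c_2e^(-2t)(2,-1,0) + c_3e^(4t)(1,5,-2).

x(t) = 2c_2e^(-2t) + c_3e^(4t), y(t) = -3c_1e^(2t) - c_2e^(-2t) + 5c_3e^(4t), z(t) = c_1e^(2t) - 2c_3e^(4t)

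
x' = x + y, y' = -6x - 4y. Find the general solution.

Coefficient matrix A = [[1, 1], [-6, -4]].
Characteristic polynomial det(A - λI) = λ^2 + 3λ + 2 = 0.
Eigenvalues λ = -2, -1.
For λ=-2: (A-λI) row 1 is [3, 1], so an eigenvector is (1, -3).
For λ=-1: (A-λI) row 1 is [2, 1], so an eigenvector is (-1, 2).
General solution: c_1e^(-2t)(1,-3) + c_2e^(-t)(-1,2).

x(t) = c_1e^(-2t) - c_2e^(-t), y(t) = -3c_1e^(-2t) + 2c_2e^(-t)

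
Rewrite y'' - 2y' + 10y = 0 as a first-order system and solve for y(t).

Let x_1 = y, x_2 = y'. Then x_1' = x_2 and x_2' = -10x_1 + 2x_2.
A = [[0,1],[-10,2]]; det(A-λI) = λ^2 - 2λ + 10.
Eigenvalues λ = 1 ± 3i.

y(t) = K_1e^(t)cos(3t) + K_2e^(t)sin(3t)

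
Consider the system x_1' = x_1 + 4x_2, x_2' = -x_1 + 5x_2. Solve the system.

Coefficient matrix A = [[1, 4], [-1, 5]].
Characteristic polynomial det(A - λI) = λ^2 - 6λ + 9 = 0.
Single eigenvalue λ = 3 with algebraic multiplicity 2.
Eigenvector v = (-2,-1); generalized eigenvector w with (A-λI)w=v is (3,1).
General solution: e^(3t)[C_1·v + C_2·(t·v + w)].

x_1(t) = -2C_1e^(3t) - 2C_2te^(3t) + 3C_2e^(3t), x_2(t) = -C_1e^(3t) - C_2te^(3t) + C_2e^(3t)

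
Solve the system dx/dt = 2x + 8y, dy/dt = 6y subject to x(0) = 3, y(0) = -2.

x(t) = -4e^(6t) + 7e^(2t), y(t) = -2e^(6t)

Coefficient matrix A = [[2, 8], [0, 6]].
Characteristic polynomial det(A - λI) = λ^2 - 8λ + 12 = 0.
Eigenvalues λ = 2, 6.
For λ=2: (A-λI) row 1 is [0, 8], so an eigenvector is (-1, 0).
For λ=6: (A-λI) row 1 is [-4, 8], so an eigenvector is (2, 1).
General solution: C_1e^(2t)(-1,0) + C_2e^(6t)(2,1).
Applying x(0)=3, y(0)=-2 gives C_1=-7, C_2=-2.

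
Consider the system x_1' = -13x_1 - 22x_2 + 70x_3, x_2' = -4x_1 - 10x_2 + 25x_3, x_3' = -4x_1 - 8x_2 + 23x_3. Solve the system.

x_1(t) = 4C_1e^(-t) - 2C_2e^(-2t) + 3C_3e^(3t), x_2(t) = C_1e^(-t) + C_2e^(-2t) + C_3e^(3t), x_3(t) = C_1e^(-t) + C_3e^(3t)

Coefficient matrix A = [[-13, -22, 70], [-4, -10, 25], [-4, -8, 23]].
det(A - λI) = 0 gives eigenvalues λ = -1, -2, 3.
For λ=-1: eigenvector (4,1,1).
For λ=-2: eigenvector (-2,1,0).
For λ=3: eigenvector (3,1,1).
General solution: C_1e^(-t)(4,1,1) + C_2e^(-2t)(-2,1,0) + C_3e^(3t)(3,1,1).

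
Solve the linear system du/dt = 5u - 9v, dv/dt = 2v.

u(t) = -c_1e^(5t) + 3c_2e^(2t), v(t) = c_2e^(2t)

Coefficient matrix A = [[5, -9], [0, 2]].
Characteristic polynomial det(A - λI) = λ^2 - 7λ + 10 = 0.
Eigenvalues λ = 5, 2.
For λ=5: (A-λI) row 1 is [0, -9], so an eigenvector is (-1, 0).
For λ=2: (A-λI) row 1 is [3, -9], so an eigenvector is (3, 1).
General solution: c_1e^(5t)(-1,0) + c_2e^(2t)(3,1).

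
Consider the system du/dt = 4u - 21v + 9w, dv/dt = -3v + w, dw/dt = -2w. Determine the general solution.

u(t) = C_1e^(4t) + 3C_2e^(-3t) + 2C_3e^(-2t), v(t) = C_2e^(-3t) + C_3e^(-2t), w(t) = C_3e^(-2t)

Coefficient matrix A = [[4, -21, 9], [0, -3, 1], [0, 0, -2]].
det(A - λI) = 0 gives eigenvalues λ = 4, -3, -2.
For λ=4: eigenvector (1,0,0).
For λ=-3: eigenvector (3,1,0).
For λ=-2: eigenvector (2,1,1).
General solution: C_1e^(4t)(1,0,0) + C_2e^(-3t)(3,1,0) + C_3e^(-2t)(2,1,1).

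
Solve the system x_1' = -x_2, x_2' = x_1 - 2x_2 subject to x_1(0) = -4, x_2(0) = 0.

x_1(t) = -4te^(-t) - 4e^(-t), x_2(t) = -4te^(-t)

Coefficient matrix A = [[0, -1], [1, -2]].
Characteristic polynomial det(A - λI) = λ^2 + 2λ + 1 = 0.
Single eigenvalue λ = -1 with algebraic multiplicity 2.
Eigenvector v = (-1,-1); generalized eigenvector w with (A-λI)w=v is (-2,-1).
General solution: e^(-t)[K_1·v + K_2·(t·v + w)].
Applying x_1(0)=-4, x_2(0)=0 gives K_1=-4, K_2=4.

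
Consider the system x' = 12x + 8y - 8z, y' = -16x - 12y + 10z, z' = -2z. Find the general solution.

x(t) = K_1e^(4t) + K_2e^(-4t), y(t) = -K_1e^(4t) - 2K_2e^(-4t) + K_3e^(-2t), z(t) = K_3e^(-2t)

Coefficient matrix A = [[12, 8, -8], [-16, -12, 10], [0, 0, -2]].
det(A - λI) = 0 gives eigenvalues λ = 4, -4, -2.
For λ=4: eigenvector (1,-1,0).
For λ=-4: eigenvector (1,-2,0).
For λ=-2: eigenvector (0,1,1).
General solution: K_1e^(4t)(1,-1,0) + K_2e^(-4t)(1,-2,0) + K_3e^(-2t)(0,1,1).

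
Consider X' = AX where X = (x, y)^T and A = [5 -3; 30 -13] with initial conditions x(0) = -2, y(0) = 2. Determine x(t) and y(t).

Coefficient matrix A = [[5, -3], [30, -13]].
Characteristic polynomial det(A - λI) = λ^2 + 8λ + 25 = 0.
Eigenvalues λ = -4 ± 3i (complex conjugate pair).
For λ=-4+3i: an eigenvector is (1,3) - i(0,1) = (1, 3 - i).
A real fundamental pair from Re and Im of e^((-4+3i)t)v: X_1 = e^(-4t)(cos(3t)·(1,3) + sin(3t)·(0,1)), X_2 = e^(-4t)(sin(3t)·(1,3) - cos(3t)·(0,1)).
General solution: K_1X_1 + K_2X_2.
Applying x(0)=-2, y(0)=2 gives K_1=-2, K_2=-8.

x(t) = -8e^(-4t)sin(3t) - 2e^(-4t)cos(3t), y(t) = -26e^(-4t)sin(3t) + 2e^(-4t)cos(3t)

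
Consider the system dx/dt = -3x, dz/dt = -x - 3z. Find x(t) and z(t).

Coefficient matrix A = [[-3, 0], [-1, -3]].
Characteristic polynomial det(A - λI) = λ^2 + 6λ + 9 = 0.
Single eigenvalue λ = -3 with algebraic multiplicity 2.
Eigenvector v = (0,1); generalized eigenvector w with (A-λI)w=v is (-1,-1).
General solution: e^(-3t)[c_1·v + c_2·(t·v + w)].

x(t) = -c_2e^(-3t), z(t) = c_1e^(-3t) + c_2te^(-3t) - c_2e^(-3t)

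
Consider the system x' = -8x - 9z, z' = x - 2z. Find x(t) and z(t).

x(t) = 3c_1e^(-5t) + 3c_2te^(-5t) + 2c_2e^(-5t), z(t) = -c_1e^(-5t) - c_2te^(-5t) - c_2e^(-5t)

Coefficient matrix A = [[-8, -9], [1, -2]].
Characteristic polynomial det(A - λI) = λ^2 + 10λ + 25 = 0.
Single eigenvalue λ = -5 with algebraic multiplicity 2.
Eigenvector v = (3,-1); generalized eigenvector w with (A-λI)w=v is (2,-1).
General solution: e^(-5t)[c_1·v + c_2·(t·v + w)].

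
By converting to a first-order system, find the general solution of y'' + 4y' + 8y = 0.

y(t) = C_1e^(-2t)cos(2t) + C_2e^(-2t)sin(2t)

Let x_1 = y, x_2 = y'. Then x_1' = x_2 and x_2' = -8x_1 - 4x_2.
A = [[0,1],[-8,-4]]; det(A-λI) = λ^2 + 4λ + 8.
Eigenvalues λ = -2 ± 2i.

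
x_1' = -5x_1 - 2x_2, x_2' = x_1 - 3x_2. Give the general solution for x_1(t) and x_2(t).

Coefficient matrix A = [[-5, -2], [1, -3]].
Characteristic polynomial det(A - λI) = λ^2 + 8λ + 17 = 0.
Eigenvalues λ = -4 ± i (complex conjugate pair).
For λ=-4+i: an eigenvector is (-1,1) - i(-1,0) = (-1 + i, 1).
A real fundamental pair from Re and Im of e^((-4+i)t)v: X_1 = e^(-4t)(cos(t)·(-1,1) + sin(t)·(-1,0)), X_2 = e^(-4t)(sin(t)·(-1,1) - cos(t)·(-1,0)).
General solution: K_1X_1 + K_2X_2.

x_1(t) = -K_1e^(-4t)sin(t) - K_1e^(-4t)cos(t) - K_2e^(-4t)sin(t) + K_2e^(-4t)cos(t), x_2(t) = K_1e^(-4t)cos(t) + K_2e^(-4t)sin(t)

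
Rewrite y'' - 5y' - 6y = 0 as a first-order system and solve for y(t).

Let x_1 = y, x_2 = y'. Then x_1' = x_2 and x_2' = 6x_1 + 5x_2.
A = [[0,1],[6,5]]; det(A-λI) = λ^2 - 5λ - 6.
Eigenvalues λ = 6, -1 with eigenvectors (1,6), (1,-1).

y(t) = K_1e^(6t) + K_2e^(-t)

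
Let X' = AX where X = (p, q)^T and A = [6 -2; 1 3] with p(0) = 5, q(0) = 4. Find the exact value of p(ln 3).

A = [[6,-2],[1,3]]; eigenvalues λ = 4, 5.
Eigenvectors: (-1,-1) for λ=4, (-2,-1) for λ=5.
From the initial condition, c_1 = -3, c_2 = -1.
p(ln 3) = (-3)(3^4)(-1) + (-1)(3^5)(-2) = 729.

729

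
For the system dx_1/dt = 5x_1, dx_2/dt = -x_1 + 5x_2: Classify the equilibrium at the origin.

unstable improper node

A = [[5,0],[-1,5]]; det(A-λI) = λ^2 - 10λ + 25.
repeated λ = 5 with a single eigenvector.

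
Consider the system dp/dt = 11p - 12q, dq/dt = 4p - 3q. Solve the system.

Coefficient matrix A = [[11, -12], [4, -3]].
Characteristic polynomial det(A - λI) = λ^2 - 8λ + 15 = 0.
Eigenvalues λ = 5, 3.
For λ=5: (A-λI) row 1 is [6, -12], so an eigenvector is (-2, -1).
For λ=3: (A-λI) row 1 is [8, -12], so an eigenvector is (3, 2).
General solution: c_1e^(5t)(-2,-1) + c_2e^(3t)(3,2).

p(t) = -2c_1e^(5t) + 3c_2e^(3t), q(t) = -c_1e^(5t) + 2c_2e^(3t)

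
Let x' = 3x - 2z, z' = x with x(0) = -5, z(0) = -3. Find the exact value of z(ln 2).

-10

A = [[3,-2],[1,0]]; eigenvalues λ = 1, 2.
Eigenvectors: (1,1) for λ=1, (-2,-1) for λ=2.
From the initial condition, c_1 = -1, c_2 = 2.
z(ln 2) = (-1)(2^1)(1) + (2)(2^2)(-1) = -10.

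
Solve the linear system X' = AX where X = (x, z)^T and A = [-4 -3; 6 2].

Coefficient matrix A = [[-4, -3], [6, 2]].
Characteristic polynomial det(A - λI) = λ^2 + 2λ + 10 = 0.
Eigenvalues λ = -1 ± 3i (complex conjugate pair).
For λ=-1+3i: an eigenvector is (1,-1) - i(0,1) = (1, -1 - i).
A real fundamental pair from Re and Im of e^((-1+3i)t)v: X_1 = e^(-t)(cos(3t)·(1,-1) + sin(3t)·(0,1)), X_2 = e^(-t)(sin(3t)·(1,-1) - cos(3t)·(0,1)).
General solution: c_1X_1 + c_2X_2.

x(t) = c_1e^(-t)cos(3t) + c_2e^(-t)sin(3t), z(t) = c_1e^(-t)sin(3t) - c_1e^(-t)cos(3t) - c_2e^(-t)sin(3t) - c_2e^(-t)cos(3t)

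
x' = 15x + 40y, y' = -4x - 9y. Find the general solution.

Coefficient matrix A = [[15, 40], [-4, -9]].
Characteristic polynomial det(A - λI) = λ^2 - 6λ + 25 = 0.
Eigenvalues λ = 3 ± 4i (complex conjugate pair).
For λ=3+4i: an eigenvector is (3,-1) - i(-1,0) = (3 + i, -1).
A real fundamental pair from Re and Im of e^((3+4i)t)v: X_1 = e^(3t)(cos(4t)·(3,-1) + sin(4t)·(-1,0)), X_2 = e^(3t)(sin(4t)·(3,-1) - cos(4t)·(-1,0)).
General solution: K_1X_1 + K_2X_2.

x(t) = -K_1e^(3t)sin(4t) + 3K_1e^(3t)cos(4t) + 3K_2e^(3t)sin(4t) + K_2e^(3t)cos(4t), y(t) = -K_1e^(3t)cos(4t) - K_2e^(3t)sin(4t)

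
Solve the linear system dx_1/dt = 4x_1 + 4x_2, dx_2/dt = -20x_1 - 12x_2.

Coefficient matrix A = [[4, 4], [-20, -12]].
Characteristic polynomial det(A - λI) = λ^2 + 8λ + 32 = 0.
Eigenvalues λ = -4 ± 4i (complex conjugate pair).
For λ=-4+4i: an eigenvector is (0,1) - i(1,-2) = (0 - i, 1 + 2i).
A real fundamental pair from Re and Im of e^((-4+4i)t)v: X_1 = e^(-4t)(cos(4t)·(0,1) + sin(4t)·(1,-2)), X_2 = e^(-4t)(sin(4t)·(0,1) - cos(4t)·(1,-2)).
General solution: K_1X_1 + K_2X_2.

x_1(t) = K_1e^(-4t)sin(4t) - K_2e^(-4t)cos(4t), x_2(t) = -2K_1e^(-4t)sin(4t) + K_1e^(-4t)cos(4t) + K_2e^(-4t)sin(4t) + 2K_2e^(-4t)cos(4t)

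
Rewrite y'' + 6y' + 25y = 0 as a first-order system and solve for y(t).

y(t) = C_1e^(-3t)cos(4t) + C_2e^(-3t)sin(4t)

Let x_1 = y, x_2 = y'. Then x_1' = x_2 and x_2' = -25x_1 - 6x_2.
A = [[0,1],[-25,-6]]; det(A-λI) = λ^2 + 6λ + 25.
Eigenvalues λ = -3 ± 4i.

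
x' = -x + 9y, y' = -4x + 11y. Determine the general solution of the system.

Coefficient matrix A = [[-1, 9], [-4, 11]].
Characteristic polynomial det(A - λI) = λ^2 - 10λ + 25 = 0.
Single eigenvalue λ = 5 with algebraic multiplicity 2.
Eigenvector v = (3,2); generalized eigenvector w with (A-λI)w=v is (-2,-1).
General solution: e^(5t)[C_1·v + C_2·(t·v + w)].

x(t) = 3C_1e^(5t) + 3C_2te^(5t) - 2C_2e^(5t), y(t) = 2C_1e^(5t) + 2C_2te^(5t) - C_2e^(5t)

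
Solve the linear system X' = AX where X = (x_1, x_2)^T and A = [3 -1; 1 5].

x_1(t) = c_1e^(4t) + c_2te^(4t), x_2(t) = -c_1e^(4t) - c_2te^(4t) - c_2e^(4t)

Coefficient matrix A = [[3, -1], [1, 5]].
Characteristic polynomial det(A - λI) = λ^2 - 8λ + 16 = 0.
Single eigenvalue λ = 4 with algebraic multiplicity 2.
Eigenvector v = (1,-1); generalized eigenvector w with (A-λI)w=v is (0,-1).
General solution: e^(4t)[c_1·v + c_2·(t·v + w)].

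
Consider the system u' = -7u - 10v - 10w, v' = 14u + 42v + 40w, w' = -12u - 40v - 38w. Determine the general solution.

Coefficient matrix A = [[-7, -10, -10], [14, 42, 40], [-12, -40, -38]].
det(A - λI) = 0 gives eigenvalues λ = -3, -2, 2.
For λ=-3: eigenvector (5,2,-4).
For λ=-2: eigenvector (-2,-3,4).
For λ=2: eigenvector (0,1,-1).
General solution: C_1e^(-3t)(5,2,-4) + C_2e^(-2t)(-2,-3,4) + C_3e^(2t)(0,1,-1).

u(t) = 5C_1e^(-3t) - 2C_2e^(-2t), v(t) = 2C_1e^(-3t) - 3C_2e^(-2t) + C_3e^(2t), w(t) = -4C_1e^(-3t) + 4C_2e^(-2t) - C_3e^(2t)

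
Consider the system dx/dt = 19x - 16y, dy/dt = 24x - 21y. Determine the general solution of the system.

x(t) = -K_1e^(3t) - 2K_2e^(-5t), y(t) = -K_1e^(3t) - 3K_2e^(-5t)

Coefficient matrix A = [[19, -16], [24, -21]].
Characteristic polynomial det(A - λI) = λ^2 + 2λ - 15 = 0.
Eigenvalues λ = 3, -5.
For λ=3: (A-λI) row 1 is [16, -16], so an eigenvector is (-1, -1).
For λ=-5: (A-λI) row 1 is [24, -16], so an eigenvector is (-2, -3).
General solution: K_1e^(3t)(-1,-1) + K_2e^(-5t)(-2,-3).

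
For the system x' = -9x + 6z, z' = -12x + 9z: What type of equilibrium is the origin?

saddle

A = [[-9,6],[-12,9]]; det(A-λI) = λ^2 - 9.
λ = -3, 3: opposite signs.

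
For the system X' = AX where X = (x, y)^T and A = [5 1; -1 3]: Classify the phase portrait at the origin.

unstable improper node

A = [[5,1],[-1,3]]; det(A-λI) = λ^2 - 8λ + 16.
repeated λ = 4 with a single eigenvector.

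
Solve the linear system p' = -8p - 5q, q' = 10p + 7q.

p(t) = -c_1e^(2t) + c_2e^(-3t), q(t) = 2c_1e^(2t) - c_2e^(-3t)

Coefficient matrix A = [[-8, -5], [10, 7]].
Characteristic polynomial det(A - λI) = λ^2 + λ - 6 = 0.
Eigenvalues λ = 2, -3.
For λ=2: (A-λI) row 1 is [-10, -5], so an eigenvector is (-1, 2).
For λ=-3: (A-λI) row 1 is [-5, -5], so an eigenvector is (1, -1).
General solution: c_1e^(2t)(-1,2) + c_2e^(-3t)(1,-1).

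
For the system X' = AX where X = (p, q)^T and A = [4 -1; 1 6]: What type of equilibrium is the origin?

A = [[4,-1],[1,6]]; det(A-λI) = λ^2 - 10λ + 25.
repeated λ = 5 with a single eigenvector.

unstable improper node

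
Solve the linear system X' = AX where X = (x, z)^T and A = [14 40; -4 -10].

Coefficient matrix A = [[14, 40], [-4, -10]].
Characteristic polynomial det(A - λI) = λ^2 - 4λ + 20 = 0.
Eigenvalues λ = 2 ± 4i (complex conjugate pair).
For λ=2+4i: an eigenvector is (3,-1) - i(-1,0) = (3 + i, -1).
A real fundamental pair from Re and Im of e^((2+4i)t)v: X_1 = e^(2t)(cos(4t)·(3,-1) + sin(4t)·(-1,0)), X_2 = e^(2t)(sin(4t)·(3,-1) - cos(4t)·(-1,0)).
General solution: c_1X_1 + c_2X_2.

x(t) = -c_1e^(2t)sin(4t) + 3c_1e^(2t)cos(4t) + 3c_2e^(2t)sin(4t) + c_2e^(2t)cos(4t), z(t) = -c_1e^(2t)cos(4t) - c_2e^(2t)sin(4t)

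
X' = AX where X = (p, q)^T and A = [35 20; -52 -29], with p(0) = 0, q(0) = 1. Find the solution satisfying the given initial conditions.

Coefficient matrix A = [[35, 20], [-52, -29]].
Characteristic polynomial det(A - λI) = λ^2 - 6λ + 25 = 0.
Eigenvalues λ = 3 ± 4i (complex conjugate pair).
For λ=3+4i: an eigenvector is (2,-3) - i(1,-2) = (2 - i, -3 + 2i).
A real fundamental pair from Re and Im of e^((3+4i)t)v: X_1 = e^(3t)(cos(4t)·(2,-3) + sin(4t)·(1,-2)), X_2 = e^(3t)(sin(4t)·(2,-3) - cos(4t)·(1,-2)).
General solution: K_1X_1 + K_2X_2.
Applying p(0)=0, q(0)=1 gives K_1=1, K_2=2.

p(t) = 5e^(3t)sin(4t), q(t) = -8e^(3t)sin(4t) + e^(3t)cos(4t)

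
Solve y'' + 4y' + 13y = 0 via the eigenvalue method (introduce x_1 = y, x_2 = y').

y(t) = K_1e^(-2t)cos(3t) + K_2e^(-2t)sin(3t)

Let x_1 = y, x_2 = y'. Then x_1' = x_2 and x_2' = -13x_1 - 4x_2.
A = [[0,1],[-13,-4]]; det(A-λI) = λ^2 + 4λ + 13.
Eigenvalues λ = -2 ± 3i.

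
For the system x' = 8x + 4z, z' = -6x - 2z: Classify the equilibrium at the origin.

A = [[8,4],[-6,-2]]; det(A-λI) = λ^2 - 6λ + 8.
λ = 2, 4: both positive.

unstable node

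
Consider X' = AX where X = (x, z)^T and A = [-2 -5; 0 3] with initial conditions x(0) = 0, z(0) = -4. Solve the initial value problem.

Coefficient matrix A = [[-2, -5], [0, 3]].
Characteristic polynomial det(A - λI) = λ^2 - λ - 6 = 0.
Eigenvalues λ = 3, -2.
For λ=3: (A-λI) row 1 is [-5, -5], so an eigenvector is (1, -1).
For λ=-2: (A-λI) row 1 is [0, -5], so an eigenvector is (1, 0).
General solution: C_1e^(3t)(1,-1) + C_2e^(-2t)(1,0).
Applying x(0)=0, z(0)=-4 gives C_1=4, C_2=-4.

x(t) = 4e^(3t) - 4e^(-2t), z(t) = -4e^(3t)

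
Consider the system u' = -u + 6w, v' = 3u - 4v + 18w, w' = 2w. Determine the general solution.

u(t) = 2c_1e^(2t) + c_3e^(-t), v(t) = 4c_1e^(2t) + c_2e^(-4t) + c_3e^(-t), w(t) = c_1e^(2t)

Coefficient matrix A = [[-1, 0, 6], [3, -4, 18], [0, 0, 2]].
det(A - λI) = 0 gives eigenvalues λ = 2, -4, -1.
For λ=2: eigenvector (2,4,1).
For λ=-4: eigenvector (0,1,0).
For λ=-1: eigenvector (1,1,0).
General solution: c_1e^(2t)(2,4,1) + c_2e^(-4t)(0,1,0) + c_3e^(-t)(1,1,0).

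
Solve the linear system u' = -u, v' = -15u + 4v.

u(t) = c_1e^(-t), v(t) = 3c_1e^(-t) + c_2e^(4t)

Coefficient matrix A = [[-1, 0], [-15, 4]].
Characteristic polynomial det(A - λI) = λ^2 - 3λ - 4 = 0.
Eigenvalues λ = -1, 4.
For λ=-1: (A-λI) row 2 is [-15, 5], so an eigenvector is (1, 3).
For λ=4: (A-λI) row 1 is [-5, 0], so an eigenvector is (0, 1).
General solution: c_1e^(-t)(1,3) + c_2e^(4t)(0,1).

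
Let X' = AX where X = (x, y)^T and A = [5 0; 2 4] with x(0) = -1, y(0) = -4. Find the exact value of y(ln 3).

A = [[5,0],[2,4]]; eigenvalues λ = 5, 4.
Eigenvectors: (1,2) for λ=5, (0,1) for λ=4.
From the initial condition, c_1 = -1, c_2 = -2.
y(ln 3) = (-1)(3^5)(2) + (-2)(3^4)(1) = -648.

-648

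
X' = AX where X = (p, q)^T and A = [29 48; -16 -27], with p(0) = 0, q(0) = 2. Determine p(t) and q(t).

Coefficient matrix A = [[29, 48], [-16, -27]].
Characteristic polynomial det(A - λI) = λ^2 - 2λ - 15 = 0.
Eigenvalues λ = -3, 5.
For λ=-3: (A-λI) row 1 is [32, 48], so an eigenvector is (3, -2).
For λ=5: (A-λI) row 1 is [24, 48], so an eigenvector is (2, -1).
General solution: K_1e^(-3t)(3,-2) + K_2e^(5t)(2,-1).
Applying p(0)=0, q(0)=2 gives K_1=-4, K_2=6.

p(t) = 12e^(5t) - 12e^(-3t), q(t) = -6e^(5t) + 8e^(-3t)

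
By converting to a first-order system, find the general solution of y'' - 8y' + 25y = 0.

Let x_1 = y, x_2 = y'. Then x_1' = x_2 and x_2' = -25x_1 + 8x_2.
A = [[0,1],[-25,8]]; det(A-λI) = λ^2 - 8λ + 25.
Eigenvalues λ = 4 ± 3i.

y(t) = c_1e^(4t)cos(3t) + c_2e^(4t)sin(3t)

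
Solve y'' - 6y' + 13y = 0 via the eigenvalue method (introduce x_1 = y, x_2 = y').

Let x_1 = y, x_2 = y'. Then x_1' = x_2 and x_2' = -13x_1 + 6x_2.
A = [[0,1],[-13,6]]; det(A-λI) = λ^2 - 6λ + 13.
Eigenvalues λ = 3 ± 2i.

y(t) = K_1e^(3t)cos(2t) + K_2e^(3t)sin(2t)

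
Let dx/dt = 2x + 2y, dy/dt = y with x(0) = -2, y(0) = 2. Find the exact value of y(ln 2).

4

A = [[2,2],[0,1]]; eigenvalues λ = 1, 2.
Eigenvectors: (2,-1) for λ=1, (-1,0) for λ=2.
From the initial condition, c_1 = -2, c_2 = -2.
y(ln 2) = (-2)(2^1)(-1) + (-2)(2^2)(0) = 4.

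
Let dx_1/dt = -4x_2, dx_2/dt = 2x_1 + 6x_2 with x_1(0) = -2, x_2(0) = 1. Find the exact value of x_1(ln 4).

-32

A = [[0,-4],[2,6]]; eigenvalues λ = 2, 4.
Eigenvectors: (2,-1) for λ=2, (1,-1) for λ=4.
From the initial condition, c_1 = -1, c_2 = 0.
x_1(ln 4) = (-1)(4^2)(2) + (0)(4^4)(1) = -32.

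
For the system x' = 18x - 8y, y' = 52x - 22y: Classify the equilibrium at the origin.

A = [[18,-8],[52,-22]]; det(A-λI) = λ^2 + 4λ + 20.
λ = -2 ± 4i: negative real part.

stable spiral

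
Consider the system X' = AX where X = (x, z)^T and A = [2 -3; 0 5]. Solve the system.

x(t) = -c_1e^(5t) - c_2e^(2t), z(t) = c_1e^(5t)

Coefficient matrix A = [[2, -3], [0, 5]].
Characteristic polynomial det(A - λI) = λ^2 - 7λ + 10 = 0.
Eigenvalues λ = 5, 2.
For λ=5: (A-λI) row 1 is [-3, -3], so an eigenvector is (-1, 1).
For λ=2: (A-λI) row 1 is [0, -3], so an eigenvector is (-1, 0).
General solution: c_1e^(5t)(-1,1) + c_2e^(2t)(-1,0).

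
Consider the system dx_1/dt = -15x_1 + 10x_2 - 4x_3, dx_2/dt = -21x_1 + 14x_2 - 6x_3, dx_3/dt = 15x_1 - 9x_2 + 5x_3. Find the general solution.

x_1(t) = c_1e^(-t) + 2c_2e^(2t) - 4c_3e^(3t), x_2(t) = c_1e^(-t) + 3c_2e^(2t) - 6c_3e^(3t), x_3(t) = -c_1e^(-t) - c_2e^(2t) + 3c_3e^(3t)

Coefficient matrix A = [[-15, 10, -4], [-21, 14, -6], [15, -9, 5]].
det(A - λI) = 0 gives eigenvalues λ = -1, 2, 3.
For λ=-1: eigenvector (1,1,-1).
For λ=2: eigenvector (2,3,-1).
For λ=3: eigenvector (-4,-6,3).
General solution: c_1e^(-t)(1,1,-1) + c_2e^(2t)(2,3,-1) + c_3e^(3t)(-4,-6,3).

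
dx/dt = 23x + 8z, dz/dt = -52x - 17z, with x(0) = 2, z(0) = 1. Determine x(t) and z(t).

x(t) = 12e^(3t)sin(4t) + 2e^(3t)cos(4t), z(t) = -31e^(3t)sin(4t) + e^(3t)cos(4t)

Coefficient matrix A = [[23, 8], [-52, -17]].
Characteristic polynomial det(A - λI) = λ^2 - 6λ + 25 = 0.
Eigenvalues λ = 3 ± 4i (complex conjugate pair).
For λ=3+4i: an eigenvector is (-1,3) - i(1,-2) = (-1 - i, 3 + 2i).
A real fundamental pair from Re and Im of e^((3+4i)t)v: X_1 = e^(3t)(cos(4t)·(-1,3) + sin(4t)·(1,-2)), X_2 = e^(3t)(sin(4t)·(-1,3) - cos(4t)·(1,-2)).
General solution: c_1X_1 + c_2X_2.
Applying x(0)=2, z(0)=1 gives c_1=5, c_2=-7.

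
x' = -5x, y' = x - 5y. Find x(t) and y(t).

x(t) = C_2e^(-5t), y(t) = C_1e^(-5t) + C_2te^(-5t) + 3C_2e^(-5t)

Coefficient matrix A = [[-5, 0], [1, -5]].
Characteristic polynomial det(A - λI) = λ^2 + 10λ + 25 = 0.
Single eigenvalue λ = -5 with algebraic multiplicity 2.
Eigenvector v = (0,1); generalized eigenvector w with (A-λI)w=v is (1,3).
General solution: e^(-5t)[C_1·v + C_2·(t·v + w)].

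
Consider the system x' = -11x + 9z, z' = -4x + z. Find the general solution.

Coefficient matrix A = [[-11, 9], [-4, 1]].
Characteristic polynomial det(A - λI) = λ^2 + 10λ + 25 = 0.
Single eigenvalue λ = -5 with algebraic multiplicity 2.
Eigenvector v = (-3,-2); generalized eigenvector w with (A-λI)w=v is (2,1).
General solution: e^(-5t)[C_1·v + C_2·(t·v + w)].

x(t) = -3C_1e^(-5t) - 3C_2te^(-5t) + 2C_2e^(-5t), z(t) = -2C_1e^(-5t) - 2C_2te^(-5t) + C_2e^(-5t)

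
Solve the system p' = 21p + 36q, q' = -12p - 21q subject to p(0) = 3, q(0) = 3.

Coefficient matrix A = [[21, 36], [-12, -21]].
Characteristic polynomial det(A - λI) = λ^2 - 9 = 0.
Eigenvalues λ = -3, 3.
For λ=-3: (A-λI) row 1 is [24, 36], so an eigenvector is (3, -2).
For λ=3: (A-λI) row 1 is [18, 36], so an eigenvector is (2, -1).
General solution: C_1e^(-3t)(3,-2) + C_2e^(3t)(2,-1).
Applying p(0)=3, q(0)=3 gives C_1=-9, C_2=15.

p(t) = 30e^(3t) - 27e^(-3t), q(t) = -15e^(3t) + 18e^(-3t)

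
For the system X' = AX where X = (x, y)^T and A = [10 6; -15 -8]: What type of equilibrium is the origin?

A = [[10,6],[-15,-8]]; det(A-λI) = λ^2 - 2λ + 10.
λ = 1 ± 3i: positive real part.

unstable spiral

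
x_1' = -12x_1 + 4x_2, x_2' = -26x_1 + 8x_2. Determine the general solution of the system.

Coefficient matrix A = [[-12, 4], [-26, 8]].
Characteristic polynomial det(A - λI) = λ^2 + 4λ + 8 = 0.
Eigenvalues λ = -2 ± 2i (complex conjugate pair).
For λ=-2+2i: an eigenvector is (1,2) - i(-1,-3) = (1 + i, 2 + 3i).
A real fundamental pair from Re and Im of e^((-2+2i)t)v: X_1 = e^(-2t)(cos(2t)·(1,2) + sin(2t)·(-1,-3)), X_2 = e^(-2t)(sin(2t)·(1,2) - cos(2t)·(-1,-3)).
General solution: C_1X_1 + C_2X_2.

x_1(t) = -C_1e^(-2t)sin(2t) + C_1e^(-2t)cos(2t) + C_2e^(-2t)sin(2t) + C_2e^(-2t)cos(2t), x_2(t) = -3C_1e^(-2t)sin(2t) + 2C_1e^(-2t)cos(2t) + 2C_2e^(-2t)sin(2t) + 3C_2e^(-2t)cos(2t)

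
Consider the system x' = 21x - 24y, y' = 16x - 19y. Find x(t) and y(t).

Coefficient matrix A = [[21, -24], [16, -19]].
Characteristic polynomial det(A - λI) = λ^2 - 2λ - 15 = 0.
Eigenvalues λ = -3, 5.
For λ=-3: (A-λI) row 1 is [24, -24], so an eigenvector is (1, 1).
For λ=5: (A-λI) row 1 is [16, -24], so an eigenvector is (-3, -2).
General solution: c_1e^(-3t)(1,1) + c_2e^(5t)(-3,-2).

x(t) = c_1e^(-3t) - 3c_2e^(5t), y(t) = c_1e^(-3t) - 2c_2e^(5t)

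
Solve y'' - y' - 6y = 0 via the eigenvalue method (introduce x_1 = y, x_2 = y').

y(t) = C_1e^(-2t) + C_2e^(3t)

Let x_1 = y, x_2 = y'. Then x_1' = x_2 and x_2' = 6x_1 + x_2.
A = [[0,1],[6,1]]; det(A-λI) = λ^2 - λ - 6.
Eigenvalues λ = -2, 3 with eigenvectors (1,-2), (1,3).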